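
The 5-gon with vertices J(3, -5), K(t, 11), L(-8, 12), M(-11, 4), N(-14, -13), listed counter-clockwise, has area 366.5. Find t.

12

The doubled signed area Σ (x_i y_{i+1} − x_{i+1} y_i) is linear in t.
With t=0 it equals 529; the coefficient of t is 17 (from the two edges through K).
So 17·t + 529 = 2·366.5 = 733 ⇒ t = 12.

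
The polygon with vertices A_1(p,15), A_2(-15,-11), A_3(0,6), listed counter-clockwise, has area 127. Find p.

Write out the shoelace sum; only the two edges meeting at A_1 involve p:
2·Area = [(0·15 − p·6) + (p·(-11) − (-15)·15)] + -90
       = -17·p + 135 = 254
⇒ p = -7.

-7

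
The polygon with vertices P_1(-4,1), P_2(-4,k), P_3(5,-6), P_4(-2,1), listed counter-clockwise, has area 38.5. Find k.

The doubled signed area Σ (x_i y_{i+1} − x_{i+1} y_i) is linear in k.
With k=0 it equals 23; the coefficient of k is -9 (from the two edges through P_2).
So -9·k + 23 = 2·38.5 = 77 ⇒ k = -6.

-6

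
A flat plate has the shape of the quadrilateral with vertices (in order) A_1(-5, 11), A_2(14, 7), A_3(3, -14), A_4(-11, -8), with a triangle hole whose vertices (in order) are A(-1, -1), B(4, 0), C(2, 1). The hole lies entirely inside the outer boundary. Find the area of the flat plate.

Outer boundary:
Σ = (-189) + (-217) + (-178) + (-161) = -745
Area = |Σ|/2 = 372.5.
Hole:
Apply the shoelace formula: 2A = Σ (x_i·y_{i+1} − x_{i+1}·y_i), indices taken mod 3.
Σ = (4) + (4) + (-1) = 7
Area = |Σ|/2 = 3.5.
Net area = 372.5 − 3.5 = 369.

369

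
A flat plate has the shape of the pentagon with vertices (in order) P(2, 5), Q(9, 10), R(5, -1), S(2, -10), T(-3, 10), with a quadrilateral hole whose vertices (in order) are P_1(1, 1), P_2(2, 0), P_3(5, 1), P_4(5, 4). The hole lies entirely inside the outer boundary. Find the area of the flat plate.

Outer boundary:
Apply Gauss's area formula: 2A = Σ (x_i·y_{i+1} − x_{i+1}·y_i), indices taken mod 5.
Σ = (-25) + (-59) + (-48) + (-10) + (-35) = -177
Area = |Σ|/2 = 88.5.
Hole:
Apply the shoelace (surveyor's) formula: 2A = Σ (x_i·y_{i+1} − x_{i+1}·y_i), indices taken mod 4.
Σ = (-2) + (2) + (15) + (1) = 16
Area = |Σ|/2 = 8.
Net area = 88.5 − 8 = 80.5.

80.5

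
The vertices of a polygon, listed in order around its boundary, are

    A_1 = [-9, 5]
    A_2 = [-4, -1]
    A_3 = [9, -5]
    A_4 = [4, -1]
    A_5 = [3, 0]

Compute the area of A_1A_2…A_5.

43.5

A_1→A_2: (-9)(-1) − (-4)(5) = 29
A_2→A_3: (-4)(-5) − (9)(-1) = 29
A_3→A_4: (9)(-1) − (4)(-5) = 11
A_4→A_5: (4)(0) − (3)(-1) = 3
A_5→A_1: (3)(5) − (-9)(0) = 15
Σ = 87
Area = |Σ|/2 = 43.5.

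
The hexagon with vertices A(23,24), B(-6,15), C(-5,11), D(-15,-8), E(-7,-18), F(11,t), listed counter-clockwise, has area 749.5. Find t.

The doubled signed area Σ (x_i y_{i+1} − x_{i+1} y_i) is linear in t.
With t=0 it equals 1379; the coefficient of t is -30 (from the two edges through F).
So -30·t + 1379 = 2·749.5 = 1499 ⇒ t = -4.

-4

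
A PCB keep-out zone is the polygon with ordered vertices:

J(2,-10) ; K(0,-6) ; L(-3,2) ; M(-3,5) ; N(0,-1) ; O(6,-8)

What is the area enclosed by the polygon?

37

Apply the surveyor's formula: 2A = Σ (x_i·y_{i+1} − x_{i+1}·y_i), indices taken mod 6.
Cross-terms: -12, -18, -9, 3, 6, -44  ⇒  Σ = -74
Area = |Σ|/2 = 37.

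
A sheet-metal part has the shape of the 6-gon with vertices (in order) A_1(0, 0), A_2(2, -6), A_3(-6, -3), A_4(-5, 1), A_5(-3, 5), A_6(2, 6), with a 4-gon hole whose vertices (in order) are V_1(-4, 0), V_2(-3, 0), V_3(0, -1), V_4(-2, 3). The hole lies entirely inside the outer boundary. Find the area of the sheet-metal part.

Outer boundary:
Cross-terms: 0, -42, -21, -22, -28, 0  ⇒  Σ = -113
Area = |Σ|/2 = 56.5.
Hole:
Σ = (0) + (3) + (-2) + (12) = 13
Area = |Σ|/2 = 6.5.
Net area = 56.5 − 6.5 = 50.

50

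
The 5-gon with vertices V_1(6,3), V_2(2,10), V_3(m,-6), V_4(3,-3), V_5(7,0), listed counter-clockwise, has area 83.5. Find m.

-5

The doubled signed area Σ (x_i y_{i+1} − x_{i+1} y_i) is linear in m.
With m=0 it equals 102; the coefficient of m is -13 (from the two edges through V_3).
So -13·m + 102 = 2·83.5 = 167 ⇒ m = -5.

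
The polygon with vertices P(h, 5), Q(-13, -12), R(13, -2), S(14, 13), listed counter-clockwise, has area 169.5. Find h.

The doubled signed area Σ (x_i y_{i+1} − x_{i+1} y_i) is linear in h.
With h=0 it equals 514; the coefficient of h is -25 (from the two edges through P).
So -25·h + 514 = 2·169.5 = 339 ⇒ h = 7.

7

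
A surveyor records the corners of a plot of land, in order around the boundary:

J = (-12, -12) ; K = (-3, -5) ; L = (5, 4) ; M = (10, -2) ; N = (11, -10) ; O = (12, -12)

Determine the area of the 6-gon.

Apply Gauss's area formula: 2A = Σ (x_i·y_{i+1} − x_{i+1}·y_i), indices taken mod 6.
Cross-terms: 24, 13, -50, -78, -12, -288  ⇒  Σ = -391
Area = |Σ|/2 = 195.5.

195.5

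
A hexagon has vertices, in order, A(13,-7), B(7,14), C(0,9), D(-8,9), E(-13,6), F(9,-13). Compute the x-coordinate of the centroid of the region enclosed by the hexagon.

409/164

Apply the surveyor's formula. First the cross-terms c_i = x_i·y_{i+1} − x_{i+1}·y_i:
  231, 63, 72, 69, 115, 106  ⇒  2A = 656, A = 328.
Then Σ (x_i + x_{i+1})·c_i = 4908, so x̄ = 4908 / (6·328) = 409/164.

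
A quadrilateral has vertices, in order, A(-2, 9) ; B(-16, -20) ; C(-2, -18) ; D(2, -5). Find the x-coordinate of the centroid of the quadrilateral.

-16/3

Apply Gauss's area formula. First the cross-terms c_i = x_i·y_{i+1} − x_{i+1}·y_i:
  184, 248, 46, 8  ⇒  2A = 486, A = 243.
Then Σ (x_i + x_{i+1})·c_i = -7776, so x̄ = -7776 / (6·243) = -16/3.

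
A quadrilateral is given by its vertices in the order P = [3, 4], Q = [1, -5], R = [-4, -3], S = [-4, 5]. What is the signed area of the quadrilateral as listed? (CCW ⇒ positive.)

-52.5

Apply the shoelace formula: 2A = Σ (x_i·y_{i+1} − x_{i+1}·y_i), indices taken mod 4.
Σ = (-19) + (-23) + (-32) + (-31) = -105
Signed area = Σ/2 = -52.5 (negative ⇒ clockwise traversal).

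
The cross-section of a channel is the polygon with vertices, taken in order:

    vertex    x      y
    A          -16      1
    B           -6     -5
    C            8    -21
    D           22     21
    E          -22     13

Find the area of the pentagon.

908

Apply the shoelace formula: 2A = Σ (x_i·y_{i+1} − x_{i+1}·y_i), indices taken mod 5.
Cross-terms: 86, 166, 630, 748, 186  ⇒  Σ = 1816
Area = |Σ|/2 = 908.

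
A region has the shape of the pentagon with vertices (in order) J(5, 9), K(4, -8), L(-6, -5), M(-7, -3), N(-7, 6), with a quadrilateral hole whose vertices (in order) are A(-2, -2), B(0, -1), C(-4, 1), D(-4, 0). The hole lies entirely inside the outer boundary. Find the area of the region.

Outer boundary:
Σ = (-76) + (-68) + (-17) + (-63) + (-93) = -317
Area = |Σ|/2 = 158.5.
Hole:
Σ = (2) + (-4) + (4) + (8) = 10
Area = |Σ|/2 = 5.
Net area = 158.5 − 5 = 153.5.

153.5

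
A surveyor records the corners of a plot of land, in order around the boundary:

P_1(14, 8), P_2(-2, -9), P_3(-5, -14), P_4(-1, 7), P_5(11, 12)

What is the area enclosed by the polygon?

172.5

Cross-terms: -110, -17, -49, -89, -80  ⇒  Σ = -345
Area = |Σ|/2 = 172.5.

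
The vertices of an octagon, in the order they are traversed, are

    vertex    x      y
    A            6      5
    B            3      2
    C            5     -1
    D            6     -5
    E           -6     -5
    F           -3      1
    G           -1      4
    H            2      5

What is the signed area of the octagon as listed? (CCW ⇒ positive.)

-80

Apply Gauss's area formula: 2A = Σ (x_i·y_{i+1} − x_{i+1}·y_i), indices taken mod 8.
Cross-terms: -3, -13, -19, -60, -21, -11, -13, -20  ⇒  Σ = -160
Signed area = Σ/2 = -80 (negative ⇒ clockwise traversal).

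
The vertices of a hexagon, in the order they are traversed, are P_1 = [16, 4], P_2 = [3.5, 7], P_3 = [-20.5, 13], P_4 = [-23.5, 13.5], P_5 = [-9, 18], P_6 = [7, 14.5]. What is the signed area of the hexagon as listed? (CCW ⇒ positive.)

-223.125

Apply the shoelace formula: 2A = Σ (x_i·y_{i+1} − x_{i+1}·y_i), indices taken mod 6.
Cross-terms: 98, 189, 28.75, -301.5, -256.5, -204  ⇒  Σ = -446.25
Signed area = Σ/2 = -223.125 (negative ⇒ clockwise traversal).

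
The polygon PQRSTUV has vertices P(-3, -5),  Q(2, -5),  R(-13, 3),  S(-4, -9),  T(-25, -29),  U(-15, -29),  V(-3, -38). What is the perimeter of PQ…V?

|PQ| = √((5)² + (0)²) = √25 = 5
|QR| = √((-15)² + (8)²) = √289 = 17
|RS| = √((9)² + (-12)²) = √225 = 15
|ST| = √((-21)² + (-20)²) = √841 = 29
|TU| = √((10)² + (0)²) = √100 = 10
|UV| = √((12)² + (-9)²) = √225 = 15
|VP| = √((0)² + (33)²) = √1089 = 33
Perimeter = 5 + 17 + 15 + 29 + 10 + 15 + 33 = 124.

124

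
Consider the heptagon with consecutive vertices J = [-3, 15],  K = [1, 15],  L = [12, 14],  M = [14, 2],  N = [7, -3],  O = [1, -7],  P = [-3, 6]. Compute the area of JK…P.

Apply the shoelace formula: 2A = Σ (x_i·y_{i+1} − x_{i+1}·y_i), indices taken mod 7.
Σ = (-60) + (-166) + (-172) + (-56) + (-46) + (-15) + (-27) = -542
Area = |Σ|/2 = 271.

271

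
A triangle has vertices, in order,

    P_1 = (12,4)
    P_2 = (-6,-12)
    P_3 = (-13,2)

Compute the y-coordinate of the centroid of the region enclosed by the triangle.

-2

Apply Gauss's area formula. First the cross-terms c_i = x_i·y_{i+1} − x_{i+1}·y_i:
  -120, -168, -76  ⇒  2A = -364, A = -182.
Then Σ (y_i + y_{i+1})·c_i = 2184, so ȳ = 2184 / (6·(-182)) = -2.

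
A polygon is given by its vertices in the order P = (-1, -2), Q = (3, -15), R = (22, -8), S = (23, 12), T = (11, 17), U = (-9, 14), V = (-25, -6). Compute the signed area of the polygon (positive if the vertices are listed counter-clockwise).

894.5

Apply the shoelace (surveyor's) formula: 2A = Σ (x_i·y_{i+1} − x_{i+1}·y_i), indices taken mod 7.
Σ = (21) + (306) + (448) + (259) + (307) + (404) + (44) = 1789
Signed area = Σ/2 = 894.5 (positive ⇒ counter-clockwise traversal).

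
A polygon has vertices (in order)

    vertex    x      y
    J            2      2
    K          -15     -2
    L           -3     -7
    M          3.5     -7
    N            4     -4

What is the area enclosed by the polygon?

100.25

Apply the shoelace formula: 2A = Σ (x_i·y_{i+1} − x_{i+1}·y_i), indices taken mod 5.
Σ = (26) + (99) + (45.5) + (14) + (16) = 200.5
Area = |Σ|/2 = 100.25.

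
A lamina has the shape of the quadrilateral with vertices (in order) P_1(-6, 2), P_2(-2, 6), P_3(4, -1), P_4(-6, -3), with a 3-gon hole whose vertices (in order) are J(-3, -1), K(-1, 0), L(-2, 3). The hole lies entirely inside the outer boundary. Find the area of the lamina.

47.5

Outer boundary:
Apply the shoelace (surveyor's) formula: 2A = Σ (x_i·y_{i+1} − x_{i+1}·y_i), indices taken mod 4.
Σ = (-32) + (-22) + (-18) + (-30) = -102
Area = |Σ|/2 = 51.
Hole:
Σ = (-1) + (-3) + (11) = 7
Area = |Σ|/2 = 3.5.
Net area = 51 − 3.5 = 47.5.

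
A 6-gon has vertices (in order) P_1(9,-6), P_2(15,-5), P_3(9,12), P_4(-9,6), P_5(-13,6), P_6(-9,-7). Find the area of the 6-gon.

359

Σ = (45) + (225) + (162) + (24) + (145) + (117) = 718
Area = |Σ|/2 = 359.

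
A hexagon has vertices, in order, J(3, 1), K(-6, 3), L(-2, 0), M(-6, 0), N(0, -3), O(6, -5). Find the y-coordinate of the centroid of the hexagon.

Apply Gauss's area formula. First the cross-terms c_i = x_i·y_{i+1} − x_{i+1}·y_i:
  15, 6, 0, 18, 18, 21  ⇒  2A = 78, A = 39.
Then Σ (y_i + y_{i+1})·c_i = -204, so ȳ = -204 / (6·39) = -34/39.

-34/39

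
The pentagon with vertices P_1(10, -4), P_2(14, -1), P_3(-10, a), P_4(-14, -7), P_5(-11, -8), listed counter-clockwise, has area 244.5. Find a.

Write out the shoelace sum; only the two edges meeting at P_3 involve a:
2·Area = [(14·a − (-10)·(-1)) + ((-10)·(-7) − (-14)·a)] + 205
       = 28·a + 265 = 489
⇒ a = 8.

8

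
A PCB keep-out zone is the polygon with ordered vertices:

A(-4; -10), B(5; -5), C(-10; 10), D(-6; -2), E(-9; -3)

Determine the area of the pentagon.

114

Apply the shoelace (surveyor's) formula: 2A = Σ (x_i·y_{i+1} − x_{i+1}·y_i), indices taken mod 5.
Σ = (70) + (0) + (80) + (0) + (78) = 228
Area = |Σ|/2 = 114.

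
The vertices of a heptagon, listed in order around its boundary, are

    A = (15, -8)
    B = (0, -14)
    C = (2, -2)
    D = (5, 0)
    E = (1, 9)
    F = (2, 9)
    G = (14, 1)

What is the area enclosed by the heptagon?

Apply the surveyor's formula: 2A = Σ (x_i·y_{i+1} − x_{i+1}·y_i), indices taken mod 7.
Cross-terms: -210, 28, 10, 45, -9, -124, -127  ⇒  Σ = -387
Area = |Σ|/2 = 193.5.

193.5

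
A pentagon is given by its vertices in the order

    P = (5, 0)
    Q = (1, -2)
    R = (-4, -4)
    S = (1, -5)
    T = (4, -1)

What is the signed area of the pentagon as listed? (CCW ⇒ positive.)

13

Σ = (-10) + (-12) + (24) + (19) + (5) = 26
Signed area = Σ/2 = 13 (positive ⇒ counter-clockwise traversal).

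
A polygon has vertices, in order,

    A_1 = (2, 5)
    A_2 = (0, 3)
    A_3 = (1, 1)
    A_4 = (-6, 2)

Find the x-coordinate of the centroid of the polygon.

-35/23

Apply Gauss's area formula. First the cross-terms c_i = x_i·y_{i+1} − x_{i+1}·y_i:
  6, -3, 8, -34  ⇒  2A = -23, A = -11.5.
Then Σ (x_i + x_{i+1})·c_i = 105, so x̄ = 105 / (6·(-11.5)) = -35/23.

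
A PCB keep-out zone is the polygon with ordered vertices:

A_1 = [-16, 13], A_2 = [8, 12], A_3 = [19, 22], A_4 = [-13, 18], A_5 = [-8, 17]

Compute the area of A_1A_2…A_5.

185.5

Apply Gauss's area formula: 2A = Σ (x_i·y_{i+1} − x_{i+1}·y_i), indices taken mod 5.
Σ = (-296) + (-52) + (628) + (-77) + (168) = 371
Area = |Σ|/2 = 185.5.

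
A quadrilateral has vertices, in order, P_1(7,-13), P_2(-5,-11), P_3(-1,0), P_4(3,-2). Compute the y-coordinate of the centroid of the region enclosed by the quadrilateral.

-325/44

Apply the shoelace formula. First the cross-terms c_i = x_i·y_{i+1} − x_{i+1}·y_i:
  -142, -11, 2, -25  ⇒  2A = -176, A = -88.
Then Σ (y_i + y_{i+1})·c_i = 3900, so ȳ = 3900 / (6·(-88)) = -325/44.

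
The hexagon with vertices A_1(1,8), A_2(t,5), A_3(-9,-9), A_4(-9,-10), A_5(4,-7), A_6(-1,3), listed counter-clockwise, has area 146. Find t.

-8

The doubled signed area Σ (x_i y_{i+1} − x_{i+1} y_i) is linear in t.
With t=0 it equals 156; the coefficient of t is -17 (from the two edges through A_2).
So -17·t + 156 = 2·146 = 292 ⇒ t = -8.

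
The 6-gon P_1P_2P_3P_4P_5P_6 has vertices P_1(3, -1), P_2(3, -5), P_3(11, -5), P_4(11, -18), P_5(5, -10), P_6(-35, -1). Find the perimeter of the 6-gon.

|P_1P_2| = √((0)² + (-4)²) = √16 = 4
|P_2P_3| = √((8)² + (0)²) = √64 = 8
|P_3P_4| = √((0)² + (-13)²) = √169 = 13
|P_4P_5| = √((-6)² + (8)²) = √100 = 10
|P_5P_6| = √((-40)² + (9)²) = √1681 = 41
|P_6P_1| = √((38)² + (0)²) = √1444 = 38
Perimeter = 4 + 8 + 13 + 10 + 41 + 38 = 114.

114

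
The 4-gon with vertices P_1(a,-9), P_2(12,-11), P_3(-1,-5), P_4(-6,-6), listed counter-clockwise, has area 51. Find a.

-7

Write out the shoelace sum; only the two edges meeting at P_1 involve a:
2·Area = [((-6)·(-9) − a·(-6)) + (a·(-11) − 12·(-9))] + -95
       = -5·a + 67 = 102
⇒ a = -7.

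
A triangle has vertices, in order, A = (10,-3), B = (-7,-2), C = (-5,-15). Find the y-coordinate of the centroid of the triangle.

Apply the surveyor's formula. First the cross-terms c_i = x_i·y_{i+1} − x_{i+1}·y_i:
  -41, 95, 165  ⇒  2A = 219, A = 109.5.
Then Σ (y_i + y_{i+1})·c_i = -4380, so ȳ = -4380 / (6·109.5) = -20/3.

-20/3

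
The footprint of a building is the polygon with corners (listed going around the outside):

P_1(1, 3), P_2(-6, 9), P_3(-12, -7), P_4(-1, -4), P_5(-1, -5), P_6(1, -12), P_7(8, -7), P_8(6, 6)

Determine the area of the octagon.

213.5

Cross-terms: 27, 150, 41, 1, 17, 89, 90, 12  ⇒  Σ = 427
Area = |Σ|/2 = 213.5.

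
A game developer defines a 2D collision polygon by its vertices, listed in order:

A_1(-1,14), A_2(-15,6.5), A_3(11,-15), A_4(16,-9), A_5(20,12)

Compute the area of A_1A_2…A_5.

581

Σ = (203.5) + (153.5) + (141) + (372) + (292) = 1162
Area = |Σ|/2 = 581.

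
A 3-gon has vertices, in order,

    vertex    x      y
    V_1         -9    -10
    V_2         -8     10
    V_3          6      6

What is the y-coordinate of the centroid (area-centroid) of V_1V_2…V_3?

Apply the shoelace (surveyor's) formula. First the cross-terms c_i = x_i·y_{i+1} − x_{i+1}·y_i:
  -170, -108, -6  ⇒  2A = -284, A = -142.
Then Σ (y_i + y_{i+1})·c_i = -1704, so ȳ = -1704 / (6·(-142)) = 2.

2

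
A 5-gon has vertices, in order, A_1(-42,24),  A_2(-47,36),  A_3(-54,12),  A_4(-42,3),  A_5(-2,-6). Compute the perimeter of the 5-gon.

|A_1A_2| = √((-5)² + (12)²) = √169 = 13
|A_2A_3| = √((-7)² + (-24)²) = √625 = 25
|A_3A_4| = √((12)² + (-9)²) = √225 = 15
|A_4A_5| = √((40)² + (-9)²) = √1681 = 41
|A_5A_1| = √((-40)² + (30)²) = √2500 = 50
Perimeter = 13 + 25 + 15 + 41 + 50 = 144.

144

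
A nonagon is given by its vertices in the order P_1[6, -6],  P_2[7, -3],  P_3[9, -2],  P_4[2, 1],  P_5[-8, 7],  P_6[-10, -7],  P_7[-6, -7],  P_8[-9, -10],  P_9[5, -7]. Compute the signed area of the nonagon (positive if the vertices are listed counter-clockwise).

Σ = (24) + (13) + (13) + (22) + (126) + (28) + (-3) + (113) + (12) = 348
Signed area = Σ/2 = 174 (positive ⇒ counter-clockwise traversal).

174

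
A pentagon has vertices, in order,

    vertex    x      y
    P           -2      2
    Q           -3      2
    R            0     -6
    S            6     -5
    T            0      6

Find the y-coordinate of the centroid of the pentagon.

Apply Gauss's area formula. First the cross-terms c_i = x_i·y_{i+1} − x_{i+1}·y_i:
  2, 18, 36, 36, 12  ⇒  2A = 104, A = 52.
Then Σ (y_i + y_{i+1})·c_i = -328, so ȳ = -328 / (6·52) = -41/39.

-41/39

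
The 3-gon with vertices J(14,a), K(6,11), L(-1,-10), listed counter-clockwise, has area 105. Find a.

The doubled signed area Σ (x_i y_{i+1} − x_{i+1} y_i) is linear in a.
With a=0 it equals 245; the coefficient of a is -7 (from the two edges through J).
So -7·a + 245 = 2·105 = 210 ⇒ a = 5.

5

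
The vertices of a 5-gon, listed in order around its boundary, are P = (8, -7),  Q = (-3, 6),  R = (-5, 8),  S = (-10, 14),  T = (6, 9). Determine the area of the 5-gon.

Apply the shoelace formula: 2A = Σ (x_i·y_{i+1} − x_{i+1}·y_i), indices taken mod 5.
Cross-terms: 27, 6, 10, -174, -114  ⇒  Σ = -245
Area = |Σ|/2 = 122.5.

122.5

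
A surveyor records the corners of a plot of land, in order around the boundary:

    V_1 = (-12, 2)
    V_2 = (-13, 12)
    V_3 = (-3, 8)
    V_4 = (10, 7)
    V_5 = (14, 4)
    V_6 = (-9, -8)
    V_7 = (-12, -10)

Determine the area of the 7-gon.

Apply Gauss's area formula: 2A = Σ (x_i·y_{i+1} − x_{i+1}·y_i), indices taken mod 7.
V_1→V_2: (-12)(12) − (-13)(2) = -118
V_2→V_3: (-13)(8) − (-3)(12) = -68
V_3→V_4: (-3)(7) − (10)(8) = -101
V_4→V_5: (10)(4) − (14)(7) = -58
V_5→V_6: (14)(-8) − (-9)(4) = -76
V_6→V_7: (-9)(-10) − (-12)(-8) = -6
V_7→V_1: (-12)(2) − (-12)(-10) = -144
Σ = -571
Area = |Σ|/2 = 285.5.

285.5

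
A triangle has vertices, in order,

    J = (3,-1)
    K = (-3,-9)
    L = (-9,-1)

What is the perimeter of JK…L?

|JK| = √((-6)² + (-8)²) = √100 = 10
|KL| = √((-6)² + (8)²) = √100 = 10
|LJ| = √((12)² + (0)²) = √144 = 12
Perimeter = 10 + 10 + 12 = 32.

32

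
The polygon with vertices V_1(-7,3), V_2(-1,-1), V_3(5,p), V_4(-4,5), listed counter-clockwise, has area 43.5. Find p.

Write out the shoelace sum; only the two edges meeting at V_3 involve p:
2·Area = [((-1)·p − 5·(-1)) + (5·5 − (-4)·p)] + 33
       = 3·p + 63 = 87
⇒ p = 8.

8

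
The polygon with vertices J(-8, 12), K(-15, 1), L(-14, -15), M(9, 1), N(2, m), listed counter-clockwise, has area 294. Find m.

2

The doubled signed area Σ (x_i y_{i+1} − x_{i+1} y_i) is linear in m.
With m=0 it equals 554; the coefficient of m is 17 (from the two edges through N).
So 17·m + 554 = 2·294 = 588 ⇒ m = 2.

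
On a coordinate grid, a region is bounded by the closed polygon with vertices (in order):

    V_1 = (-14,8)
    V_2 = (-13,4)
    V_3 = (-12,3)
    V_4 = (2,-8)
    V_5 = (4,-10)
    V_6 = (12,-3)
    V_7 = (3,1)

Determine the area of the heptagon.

Apply the surveyor's formula: 2A = Σ (x_i·y_{i+1} − x_{i+1}·y_i), indices taken mod 7.
Cross-terms: 48, 9, 90, 12, 108, 21, 38  ⇒  Σ = 326
Area = |Σ|/2 = 163.

163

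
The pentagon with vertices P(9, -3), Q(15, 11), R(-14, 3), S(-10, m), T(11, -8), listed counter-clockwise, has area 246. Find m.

0

The doubled signed area Σ (x_i y_{i+1} − x_{i+1} y_i) is linear in m.
With m=0 it equals 492; the coefficient of m is -25 (from the two edges through S).
So -25·m + 492 = 2·246 = 492 ⇒ m = 0.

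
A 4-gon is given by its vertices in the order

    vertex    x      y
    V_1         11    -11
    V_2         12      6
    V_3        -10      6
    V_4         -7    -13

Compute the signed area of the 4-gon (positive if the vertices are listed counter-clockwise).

Apply the shoelace formula: 2A = Σ (x_i·y_{i+1} − x_{i+1}·y_i), indices taken mod 4.
Σ = (198) + (132) + (172) + (220) = 722
Signed area = Σ/2 = 361 (positive ⇒ counter-clockwise traversal).

361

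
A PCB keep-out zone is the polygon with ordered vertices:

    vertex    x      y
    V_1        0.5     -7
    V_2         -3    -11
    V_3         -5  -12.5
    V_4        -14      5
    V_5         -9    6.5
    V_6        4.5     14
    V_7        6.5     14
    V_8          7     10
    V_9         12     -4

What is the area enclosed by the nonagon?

V_1→V_2: (0.5)(-11) − (-3)(-7) = -26.5
V_2→V_3: (-3)(-12.5) − (-5)(-11) = -17.5
V_3→V_4: (-5)(5) − (-14)(-12.5) = -200
V_4→V_5: (-14)(6.5) − (-9)(5) = -46
V_5→V_6: (-9)(14) − (4.5)(6.5) = -155.25
V_6→V_7: (4.5)(14) − (6.5)(14) = -28
V_7→V_8: (6.5)(10) − (7)(14) = -33
V_8→V_9: (7)(-4) − (12)(10) = -148
V_9→V_1: (12)(-7) − (0.5)(-4) = -82
Σ = -736.25
Area = |Σ|/2 = 368.125.

368.125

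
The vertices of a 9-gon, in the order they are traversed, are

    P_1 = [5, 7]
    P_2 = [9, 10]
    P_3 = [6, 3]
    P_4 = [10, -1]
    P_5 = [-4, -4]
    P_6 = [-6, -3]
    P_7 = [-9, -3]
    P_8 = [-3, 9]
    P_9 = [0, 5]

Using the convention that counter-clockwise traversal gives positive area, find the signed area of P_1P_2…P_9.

-138.5

Cross-terms: -13, -33, -36, -44, -12, -9, -90, -15, -25  ⇒  Σ = -277
Signed area = Σ/2 = -138.5 (negative ⇒ clockwise traversal).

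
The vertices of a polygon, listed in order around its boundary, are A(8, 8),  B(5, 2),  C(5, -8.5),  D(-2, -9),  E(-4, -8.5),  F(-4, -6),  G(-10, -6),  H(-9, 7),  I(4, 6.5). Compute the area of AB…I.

217

Apply the shoelace (surveyor's) formula: 2A = Σ (x_i·y_{i+1} − x_{i+1}·y_i), indices taken mod 9.
Σ = (-24) + (-52.5) + (-62) + (-19) + (-10) + (-36) + (-124) + (-86.5) + (-20) = -434
Area = |Σ|/2 = 217.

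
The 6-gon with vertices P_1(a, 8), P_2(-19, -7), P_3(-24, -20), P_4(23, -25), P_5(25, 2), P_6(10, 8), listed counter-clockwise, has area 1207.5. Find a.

Write out the shoelace sum; only the two edges meeting at P_1 involve a:
2·Area = [(10·8 − a·8) + (a·(-7) − (-19)·8)] + 2123
       = -15·a + 2355 = 2415
⇒ a = -4.

-4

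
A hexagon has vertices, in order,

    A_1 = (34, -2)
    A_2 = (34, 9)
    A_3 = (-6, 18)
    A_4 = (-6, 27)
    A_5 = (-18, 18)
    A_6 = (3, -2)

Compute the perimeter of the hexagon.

|A_1A_2| = √((0)² + (11)²) = √121 = 11
|A_2A_3| = √((-40)² + (9)²) = √1681 = 41
|A_3A_4| = √((0)² + (9)²) = √81 = 9
|A_4A_5| = √((-12)² + (-9)²) = √225 = 15
|A_5A_6| = √((21)² + (-20)²) = √841 = 29
|A_6A_1| = √((31)² + (0)²) = √961 = 31
Perimeter = 11 + 41 + 9 + 15 + 29 + 31 = 136.

136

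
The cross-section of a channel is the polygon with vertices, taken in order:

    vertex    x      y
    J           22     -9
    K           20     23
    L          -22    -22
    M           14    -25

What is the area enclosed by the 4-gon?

Apply the surveyor's formula: 2A = Σ (x_i·y_{i+1} − x_{i+1}·y_i), indices taken mod 4.
Cross-terms: 686, 66, 858, 424  ⇒  Σ = 2034
Area = |Σ|/2 = 1017.

1017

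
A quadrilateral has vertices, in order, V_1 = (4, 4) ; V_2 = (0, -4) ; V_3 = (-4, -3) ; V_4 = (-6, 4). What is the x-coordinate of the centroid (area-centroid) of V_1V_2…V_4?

Apply Gauss's area formula. First the cross-terms c_i = x_i·y_{i+1} − x_{i+1}·y_i:
  -16, -16, -34, -40  ⇒  2A = -106, A = -53.
Then Σ (x_i + x_{i+1})·c_i = 420, so x̄ = 420 / (6·(-53)) = -70/53.

-70/53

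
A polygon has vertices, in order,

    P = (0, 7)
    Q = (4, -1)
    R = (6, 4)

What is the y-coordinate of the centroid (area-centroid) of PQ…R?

Apply the surveyor's formula. First the cross-terms c_i = x_i·y_{i+1} − x_{i+1}·y_i:
  -28, 22, 42  ⇒  2A = 36, A = 18.
Then Σ (y_i + y_{i+1})·c_i = 360, so ȳ = 360 / (6·18) = 10/3.

10/3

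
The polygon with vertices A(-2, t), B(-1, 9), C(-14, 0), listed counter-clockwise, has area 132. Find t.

The doubled signed area Σ (x_i y_{i+1} − x_{i+1} y_i) is linear in t.
With t=0 it equals 108; the coefficient of t is -13 (from the two edges through A).
So -13·t + 108 = 2·132 = 264 ⇒ t = -12.

-12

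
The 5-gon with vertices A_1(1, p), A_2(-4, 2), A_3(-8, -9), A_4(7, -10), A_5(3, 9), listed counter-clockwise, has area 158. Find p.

Write out the shoelace sum; only the two edges meeting at A_1 involve p:
2·Area = [(3·p − 1·9) + (1·2 − (-4)·p)] + 288
       = 7·p + 281 = 316
⇒ p = 5.

5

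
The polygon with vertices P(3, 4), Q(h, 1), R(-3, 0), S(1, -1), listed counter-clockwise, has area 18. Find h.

-5

The doubled signed area Σ (x_i y_{i+1} − x_{i+1} y_i) is linear in h.
With h=0 it equals 16; the coefficient of h is -4 (from the two edges through Q).
So -4·h + 16 = 2·18 = 36 ⇒ h = -5.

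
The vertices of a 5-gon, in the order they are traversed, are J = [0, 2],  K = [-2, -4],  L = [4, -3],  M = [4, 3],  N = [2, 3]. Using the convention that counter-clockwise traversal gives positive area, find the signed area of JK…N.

30

Cross-terms: 4, 22, 24, 6, 4  ⇒  Σ = 60
Signed area = Σ/2 = 30 (positive ⇒ counter-clockwise traversal).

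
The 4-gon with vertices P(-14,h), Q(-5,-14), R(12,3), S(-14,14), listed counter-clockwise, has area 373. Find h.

The doubled signed area Σ (x_i y_{i+1} − x_{i+1} y_i) is linear in h.
With h=0 it equals 755; the coefficient of h is -9 (from the two edges through P).
So -9·h + 755 = 2·373 = 746 ⇒ h = 1.

1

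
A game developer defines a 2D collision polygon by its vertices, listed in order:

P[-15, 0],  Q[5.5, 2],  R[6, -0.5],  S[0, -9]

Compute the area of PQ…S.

Σ = (-30) + (-14.75) + (-54) + (-135) = -233.75
Area = |Σ|/2 = 116.875.

116.875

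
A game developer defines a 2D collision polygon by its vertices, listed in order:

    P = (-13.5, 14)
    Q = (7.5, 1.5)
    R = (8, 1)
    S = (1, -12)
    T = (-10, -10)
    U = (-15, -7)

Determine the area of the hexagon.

370.625

Apply the shoelace (surveyor's) formula: 2A = Σ (x_i·y_{i+1} − x_{i+1}·y_i), indices taken mod 6.
Cross-terms: -125.25, -4.5, -97, -130, -80, -304.5  ⇒  Σ = -741.25
Area = |Σ|/2 = 370.625.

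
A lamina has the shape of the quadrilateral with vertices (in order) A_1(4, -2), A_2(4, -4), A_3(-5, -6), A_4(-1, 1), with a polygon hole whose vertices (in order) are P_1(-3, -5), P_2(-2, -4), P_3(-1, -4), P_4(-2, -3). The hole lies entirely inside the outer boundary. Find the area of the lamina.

Outer boundary:
Apply the shoelace formula: 2A = Σ (x_i·y_{i+1} − x_{i+1}·y_i), indices taken mod 4.
Σ = (-8) + (-44) + (-11) + (-2) = -65
Area = |Σ|/2 = 32.5.
Hole:
Σ = (2) + (4) + (-5) + (1) = 2
Area = |Σ|/2 = 1.
Net area = 32.5 − 1 = 31.5.

31.5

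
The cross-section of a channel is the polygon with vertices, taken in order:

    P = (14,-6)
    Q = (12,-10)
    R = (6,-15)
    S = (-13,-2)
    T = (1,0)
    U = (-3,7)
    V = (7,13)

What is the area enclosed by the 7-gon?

349

Σ = (-68) + (-120) + (-207) + (2) + (7) + (-88) + (-224) = -698
Area = |Σ|/2 = 349.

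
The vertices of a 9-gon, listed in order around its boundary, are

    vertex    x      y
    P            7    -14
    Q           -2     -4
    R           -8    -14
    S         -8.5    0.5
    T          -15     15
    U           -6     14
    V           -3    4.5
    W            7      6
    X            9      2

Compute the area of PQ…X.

318.75

Apply the shoelace formula: 2A = Σ (x_i·y_{i+1} − x_{i+1}·y_i), indices taken mod 9.
P→Q: (7)(-4) − (-2)(-14) = -56
Q→R: (-2)(-14) − (-8)(-4) = -4
R→S: (-8)(0.5) − (-8.5)(-14) = -123
S→T: (-8.5)(15) − (-15)(0.5) = -120
T→U: (-15)(14) − (-6)(15) = -120
U→V: (-6)(4.5) − (-3)(14) = 15
V→W: (-3)(6) − (7)(4.5) = -49.5
W→X: (7)(2) − (9)(6) = -40
X→P: (9)(-14) − (7)(2) = -140
Σ = -637.5
Area = |Σ|/2 = 318.75.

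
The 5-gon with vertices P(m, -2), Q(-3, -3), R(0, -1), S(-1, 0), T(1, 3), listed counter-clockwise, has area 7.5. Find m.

-4

The doubled signed area Σ (x_i y_{i+1} − x_{i+1} y_i) is linear in m.
With m=0 it equals -9; the coefficient of m is -6 (from the two edges through P).
So -6·m + -9 = 2·7.5 = 15 ⇒ m = -4.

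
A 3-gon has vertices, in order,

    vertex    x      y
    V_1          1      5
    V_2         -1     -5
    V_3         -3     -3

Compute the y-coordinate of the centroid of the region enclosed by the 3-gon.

Apply the shoelace formula. First the cross-terms c_i = x_i·y_{i+1} − x_{i+1}·y_i:
  0, -12, -12  ⇒  2A = -24, A = -12.
Then Σ (y_i + y_{i+1})·c_i = 72, so ȳ = 72 / (6·(-12)) = -1.

-1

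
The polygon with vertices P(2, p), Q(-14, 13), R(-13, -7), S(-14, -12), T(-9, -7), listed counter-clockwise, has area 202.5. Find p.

The doubled signed area Σ (x_i y_{i+1} − x_{i+1} y_i) is linear in p.
With p=0 it equals 355; the coefficient of p is 5 (from the two edges through P).
So 5·p + 355 = 2·202.5 = 405 ⇒ p = 10.

10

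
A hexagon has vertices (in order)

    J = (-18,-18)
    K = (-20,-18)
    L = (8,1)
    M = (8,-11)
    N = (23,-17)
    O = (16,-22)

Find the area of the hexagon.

Cross-terms: -36, 124, -96, 117, -234, -684  ⇒  Σ = -809
Area = |Σ|/2 = 404.5.

404.5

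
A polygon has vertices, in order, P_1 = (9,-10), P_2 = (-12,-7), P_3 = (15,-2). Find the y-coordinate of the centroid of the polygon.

Apply Gauss's area formula. First the cross-terms c_i = x_i·y_{i+1} − x_{i+1}·y_i:
  -183, 129, -132  ⇒  2A = -186, A = -93.
Then Σ (y_i + y_{i+1})·c_i = 3534, so ȳ = 3534 / (6·(-93)) = -19/3.

-19/3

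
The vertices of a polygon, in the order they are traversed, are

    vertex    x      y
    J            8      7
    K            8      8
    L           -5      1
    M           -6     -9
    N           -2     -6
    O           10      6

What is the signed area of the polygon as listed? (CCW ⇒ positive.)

97.5

Cross-terms: 8, 48, 51, 18, 48, 22  ⇒  Σ = 195
Signed area = Σ/2 = 97.5 (positive ⇒ counter-clockwise traversal).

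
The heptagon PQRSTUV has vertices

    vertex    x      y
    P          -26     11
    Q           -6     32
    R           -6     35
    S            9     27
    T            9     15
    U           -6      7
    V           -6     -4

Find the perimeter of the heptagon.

114

|PQ| = √((20)² + (21)²) = √841 = 29
|QR| = √((0)² + (3)²) = √9 = 3
|RS| = √((15)² + (-8)²) = √289 = 17
|ST| = √((0)² + (-12)²) = √144 = 12
|TU| = √((-15)² + (-8)²) = √289 = 17
|UV| = √((0)² + (-11)²) = √121 = 11
|VP| = √((-20)² + (15)²) = √625 = 25
Perimeter = 29 + 3 + 17 + 12 + 17 + 11 + 25 = 114.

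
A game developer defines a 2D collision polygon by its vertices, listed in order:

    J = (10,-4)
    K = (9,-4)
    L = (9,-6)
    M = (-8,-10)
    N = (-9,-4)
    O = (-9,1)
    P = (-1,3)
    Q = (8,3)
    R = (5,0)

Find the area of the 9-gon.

Cross-terms: -4, -18, -138, -58, -45, -26, -27, -15, -20  ⇒  Σ = -351
Area = |Σ|/2 = 175.5.

175.5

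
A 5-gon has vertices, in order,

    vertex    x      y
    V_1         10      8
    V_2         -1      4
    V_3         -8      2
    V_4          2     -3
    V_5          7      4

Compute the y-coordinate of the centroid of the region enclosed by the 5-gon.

29/13

Apply the shoelace (surveyor's) formula. First the cross-terms c_i = x_i·y_{i+1} − x_{i+1}·y_i:
  48, 30, 20, 29, 16  ⇒  2A = 143, A = 71.5.
Then Σ (y_i + y_{i+1})·c_i = 957, so ȳ = 957 / (6·71.5) = 29/13.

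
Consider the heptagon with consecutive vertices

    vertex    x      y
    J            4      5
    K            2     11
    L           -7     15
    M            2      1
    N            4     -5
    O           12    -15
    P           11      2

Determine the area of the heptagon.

Apply the shoelace formula: 2A = Σ (x_i·y_{i+1} − x_{i+1}·y_i), indices taken mod 7.
Cross-terms: 34, 107, -37, -14, 0, 189, 47  ⇒  Σ = 326
Area = |Σ|/2 = 163.

163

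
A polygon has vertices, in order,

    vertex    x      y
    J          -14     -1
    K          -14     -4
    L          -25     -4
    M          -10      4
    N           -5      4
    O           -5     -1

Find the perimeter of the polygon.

|JK| = √((0)² + (-3)²) = √9 = 3
|KL| = √((-11)² + (0)²) = √121 = 11
|LM| = √((15)² + (8)²) = √289 = 17
|MN| = √((5)² + (0)²) = √25 = 5
|NO| = √((0)² + (-5)²) = √25 = 5
|OJ| = √((-9)² + (0)²) = √81 = 9
Perimeter = 3 + 11 + 17 + 5 + 5 + 9 = 50.

50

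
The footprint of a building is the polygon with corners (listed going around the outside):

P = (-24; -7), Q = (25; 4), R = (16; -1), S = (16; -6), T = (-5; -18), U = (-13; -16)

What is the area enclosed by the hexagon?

427.5

Σ = (79) + (-89) + (-80) + (-318) + (-154) + (-293) = -855
Area = |Σ|/2 = 427.5.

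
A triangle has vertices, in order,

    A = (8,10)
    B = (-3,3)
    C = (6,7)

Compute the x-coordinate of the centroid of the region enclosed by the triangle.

Apply the shoelace formula. First the cross-terms c_i = x_i·y_{i+1} − x_{i+1}·y_i:
  54, -39, 4  ⇒  2A = 19, A = 9.5.
Then Σ (x_i + x_{i+1})·c_i = 209, so x̄ = 209 / (6·9.5) = 11/3.

11/3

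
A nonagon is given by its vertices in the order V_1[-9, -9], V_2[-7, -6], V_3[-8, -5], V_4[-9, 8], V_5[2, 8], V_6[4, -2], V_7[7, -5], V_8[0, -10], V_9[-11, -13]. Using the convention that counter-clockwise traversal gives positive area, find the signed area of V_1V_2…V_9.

-229.5

Cross-terms: -9, -13, -109, -88, -36, -6, -70, -110, -18  ⇒  Σ = -459
Signed area = Σ/2 = -229.5 (negative ⇒ clockwise traversal).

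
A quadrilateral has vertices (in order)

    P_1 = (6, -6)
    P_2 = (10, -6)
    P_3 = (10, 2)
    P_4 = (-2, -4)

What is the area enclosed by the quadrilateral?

52

Apply the surveyor's formula: 2A = Σ (x_i·y_{i+1} − x_{i+1}·y_i), indices taken mod 4.
P_1→P_2: (6)(-6) − (10)(-6) = 24
P_2→P_3: (10)(2) − (10)(-6) = 80
P_3→P_4: (10)(-4) − (-2)(2) = -36
P_4→P_1: (-2)(-6) − (6)(-4) = 36
Σ = 104
Area = |Σ|/2 = 52.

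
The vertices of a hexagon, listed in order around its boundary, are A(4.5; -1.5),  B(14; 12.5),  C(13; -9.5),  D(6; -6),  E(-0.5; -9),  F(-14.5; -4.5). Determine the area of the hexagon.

191.25

Cross-terms: 77.25, -295.5, -21, -57, -128.25, 42  ⇒  Σ = -382.5
Area = |Σ|/2 = 191.25.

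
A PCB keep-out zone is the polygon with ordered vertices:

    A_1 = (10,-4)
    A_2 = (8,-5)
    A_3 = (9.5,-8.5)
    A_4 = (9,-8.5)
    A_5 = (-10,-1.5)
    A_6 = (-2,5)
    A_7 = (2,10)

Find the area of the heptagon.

Apply the shoelace (surveyor's) formula: 2A = Σ (x_i·y_{i+1} − x_{i+1}·y_i), indices taken mod 7.
Σ = (-18) + (-20.5) + (-4.25) + (-98.5) + (-53) + (-30) + (-108) = -332.25
Area = |Σ|/2 = 166.125.

166.125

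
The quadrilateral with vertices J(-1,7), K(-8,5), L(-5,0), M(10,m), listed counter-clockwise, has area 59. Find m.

The doubled signed area Σ (x_i y_{i+1} − x_{i+1} y_i) is linear in m.
With m=0 it equals 146; the coefficient of m is -4 (from the two edges through M).
So -4·m + 146 = 2·59 = 118 ⇒ m = 7.

7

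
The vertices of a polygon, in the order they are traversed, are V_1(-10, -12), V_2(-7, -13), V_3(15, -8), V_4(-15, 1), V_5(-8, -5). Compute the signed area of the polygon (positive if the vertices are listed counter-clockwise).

160.5

Apply the shoelace formula: 2A = Σ (x_i·y_{i+1} − x_{i+1}·y_i), indices taken mod 5.
Σ = (46) + (251) + (-105) + (83) + (46) = 321
Signed area = Σ/2 = 160.5 (positive ⇒ counter-clockwise traversal).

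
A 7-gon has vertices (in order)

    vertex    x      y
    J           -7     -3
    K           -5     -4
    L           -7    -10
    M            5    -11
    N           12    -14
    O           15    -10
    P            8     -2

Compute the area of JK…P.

Apply the surveyor's formula: 2A = Σ (x_i·y_{i+1} − x_{i+1}·y_i), indices taken mod 7.
J→K: (-7)(-4) − (-5)(-3) = 13
K→L: (-5)(-10) − (-7)(-4) = 22
L→M: (-7)(-11) − (5)(-10) = 127
M→N: (5)(-14) − (12)(-11) = 62
N→O: (12)(-10) − (15)(-14) = 90
O→P: (15)(-2) − (8)(-10) = 50
P→J: (8)(-3) − (-7)(-2) = -38
Σ = 326
Area = |Σ|/2 = 163.

163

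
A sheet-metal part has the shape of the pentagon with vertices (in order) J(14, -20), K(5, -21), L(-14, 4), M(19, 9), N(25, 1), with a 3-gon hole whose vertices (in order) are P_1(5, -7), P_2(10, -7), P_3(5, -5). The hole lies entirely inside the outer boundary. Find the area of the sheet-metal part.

690

Outer boundary:
Σ = (-194) + (-274) + (-202) + (-206) + (-514) = -1390
Area = |Σ|/2 = 695.
Hole:
Apply the shoelace (surveyor's) formula: 2A = Σ (x_i·y_{i+1} − x_{i+1}·y_i), indices taken mod 3.
P_1→P_2: (5)(-7) − (10)(-7) = 35
P_2→P_3: (10)(-5) − (5)(-7) = -15
P_3→P_1: (5)(-7) − (5)(-5) = -10
Σ = 10
Area = |Σ|/2 = 5.
Net area = 695 − 5 = 690.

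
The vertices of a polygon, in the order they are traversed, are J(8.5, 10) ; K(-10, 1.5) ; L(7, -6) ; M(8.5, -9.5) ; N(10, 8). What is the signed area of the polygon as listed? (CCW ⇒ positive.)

Apply Gauss's area formula: 2A = Σ (x_i·y_{i+1} − x_{i+1}·y_i), indices taken mod 5.
J→K: (8.5)(1.5) − (-10)(10) = 112.75
K→L: (-10)(-6) − (7)(1.5) = 49.5
L→M: (7)(-9.5) − (8.5)(-6) = -15.5
M→N: (8.5)(8) − (10)(-9.5) = 163
N→J: (10)(10) − (8.5)(8) = 32
Σ = 341.75
Signed area = Σ/2 = 170.875 (positive ⇒ counter-clockwise traversal).

170.875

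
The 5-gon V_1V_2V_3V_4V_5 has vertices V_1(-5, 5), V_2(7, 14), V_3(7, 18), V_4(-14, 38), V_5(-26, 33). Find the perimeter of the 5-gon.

96

|V_1V_2| = √((12)² + (9)²) = √225 = 15
|V_2V_3| = √((0)² + (4)²) = √16 = 4
|V_3V_4| = √((-21)² + (20)²) = √841 = 29
|V_4V_5| = √((-12)² + (-5)²) = √169 = 13
|V_5V_1| = √((21)² + (-28)²) = √1225 = 35
Perimeter = 15 + 4 + 29 + 13 + 35 = 96.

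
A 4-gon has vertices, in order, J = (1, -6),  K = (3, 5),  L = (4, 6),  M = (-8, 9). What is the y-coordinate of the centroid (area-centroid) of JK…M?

Apply the shoelace formula. First the cross-terms c_i = x_i·y_{i+1} − x_{i+1}·y_i:
  23, -2, 84, 39  ⇒  2A = 144, A = 72.
Then Σ (y_i + y_{i+1})·c_i = 1332, so ȳ = 1332 / (6·72) = 37/12.

37/12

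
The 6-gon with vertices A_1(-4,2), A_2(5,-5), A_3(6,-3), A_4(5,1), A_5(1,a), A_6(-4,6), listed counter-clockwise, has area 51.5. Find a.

Write out the shoelace sum; only the two edges meeting at A_5 involve a:
2·Area = [(5·a − 1·1) + (1·6 − (-4)·a)] + 62
       = 9·a + 67 = 103
⇒ a = 4.

4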